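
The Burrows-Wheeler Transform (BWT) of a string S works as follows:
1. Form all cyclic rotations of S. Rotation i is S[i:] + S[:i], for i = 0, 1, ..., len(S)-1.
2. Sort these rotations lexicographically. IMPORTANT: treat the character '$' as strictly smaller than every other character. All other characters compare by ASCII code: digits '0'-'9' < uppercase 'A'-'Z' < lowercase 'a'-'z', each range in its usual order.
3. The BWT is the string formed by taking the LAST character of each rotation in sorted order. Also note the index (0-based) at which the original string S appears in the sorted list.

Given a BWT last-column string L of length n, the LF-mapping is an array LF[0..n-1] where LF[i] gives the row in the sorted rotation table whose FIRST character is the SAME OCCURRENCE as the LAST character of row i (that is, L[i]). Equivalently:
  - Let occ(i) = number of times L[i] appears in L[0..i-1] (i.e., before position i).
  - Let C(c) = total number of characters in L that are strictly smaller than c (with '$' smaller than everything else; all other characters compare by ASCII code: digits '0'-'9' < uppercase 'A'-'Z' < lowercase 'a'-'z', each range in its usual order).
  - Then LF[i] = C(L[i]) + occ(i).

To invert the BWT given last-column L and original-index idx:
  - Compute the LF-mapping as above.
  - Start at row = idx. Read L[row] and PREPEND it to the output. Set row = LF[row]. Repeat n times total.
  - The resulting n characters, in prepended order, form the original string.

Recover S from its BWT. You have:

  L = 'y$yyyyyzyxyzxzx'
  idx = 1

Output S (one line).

Answer: xyyxzzyyyyxzyy$

Derivation:
LF mapping: 4 0 5 6 7 8 9 12 10 1 11 13 2 14 3
Walk LF starting at row 1, prepending L[row]:
  step 1: row=1, L[1]='$', prepend. Next row=LF[1]=0
  step 2: row=0, L[0]='y', prepend. Next row=LF[0]=4
  step 3: row=4, L[4]='y', prepend. Next row=LF[4]=7
  step 4: row=7, L[7]='z', prepend. Next row=LF[7]=12
  step 5: row=12, L[12]='x', prepend. Next row=LF[12]=2
  step 6: row=2, L[2]='y', prepend. Next row=LF[2]=5
  step 7: row=5, L[5]='y', prepend. Next row=LF[5]=8
  step 8: row=8, L[8]='y', prepend. Next row=LF[8]=10
  step 9: row=10, L[10]='y', prepend. Next row=LF[10]=11
  step 10: row=11, L[11]='z', prepend. Next row=LF[11]=13
  step 11: row=13, L[13]='z', prepend. Next row=LF[13]=14
  step 12: row=14, L[14]='x', prepend. Next row=LF[14]=3
  step 13: row=3, L[3]='y', prepend. Next row=LF[3]=6
  step 14: row=6, L[6]='y', prepend. Next row=LF[6]=9
  step 15: row=9, L[9]='x', prepend. Next row=LF[9]=1
Reversed output: xyyxzzyyyyxzyy$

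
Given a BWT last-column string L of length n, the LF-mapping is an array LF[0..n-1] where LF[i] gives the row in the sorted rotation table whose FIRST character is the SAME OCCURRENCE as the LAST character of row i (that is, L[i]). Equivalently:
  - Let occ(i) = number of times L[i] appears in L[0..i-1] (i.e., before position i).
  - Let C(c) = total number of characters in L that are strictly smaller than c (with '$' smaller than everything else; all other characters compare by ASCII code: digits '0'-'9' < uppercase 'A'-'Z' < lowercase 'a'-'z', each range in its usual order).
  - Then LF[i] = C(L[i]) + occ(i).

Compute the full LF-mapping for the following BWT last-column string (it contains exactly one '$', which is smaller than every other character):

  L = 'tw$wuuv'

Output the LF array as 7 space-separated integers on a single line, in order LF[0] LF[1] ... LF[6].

Answer: 1 5 0 6 2 3 4

Derivation:
Char counts: '$':1, 't':1, 'u':2, 'v':1, 'w':2
C (first-col start): C('$')=0, C('t')=1, C('u')=2, C('v')=4, C('w')=5
L[0]='t': occ=0, LF[0]=C('t')+0=1+0=1
L[1]='w': occ=0, LF[1]=C('w')+0=5+0=5
L[2]='$': occ=0, LF[2]=C('$')+0=0+0=0
L[3]='w': occ=1, LF[3]=C('w')+1=5+1=6
L[4]='u': occ=0, LF[4]=C('u')+0=2+0=2
L[5]='u': occ=1, LF[5]=C('u')+1=2+1=3
L[6]='v': occ=0, LF[6]=C('v')+0=4+0=4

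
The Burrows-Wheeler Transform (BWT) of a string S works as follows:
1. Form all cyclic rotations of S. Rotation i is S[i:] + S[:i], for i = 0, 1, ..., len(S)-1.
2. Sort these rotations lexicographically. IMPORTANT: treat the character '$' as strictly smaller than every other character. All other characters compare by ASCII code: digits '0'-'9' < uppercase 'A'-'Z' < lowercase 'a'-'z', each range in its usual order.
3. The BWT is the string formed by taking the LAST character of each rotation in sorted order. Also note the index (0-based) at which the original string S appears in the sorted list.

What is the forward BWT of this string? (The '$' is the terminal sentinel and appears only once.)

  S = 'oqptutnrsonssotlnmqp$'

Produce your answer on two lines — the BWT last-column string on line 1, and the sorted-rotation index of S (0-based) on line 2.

All 21 rotations (rotation i = S[i:]+S[:i]):
  rot[0] = oqptutnrsonssotlnmqp$
  rot[1] = qptutnrsonssotlnmqp$o
  rot[2] = ptutnrsonssotlnmqp$oq
  rot[3] = tutnrsonssotlnmqp$oqp
  rot[4] = utnrsonssotlnmqp$oqpt
  rot[5] = tnrsonssotlnmqp$oqptu
  rot[6] = nrsonssotlnmqp$oqptut
  rot[7] = rsonssotlnmqp$oqptutn
  rot[8] = sonssotlnmqp$oqptutnr
  rot[9] = onssotlnmqp$oqptutnrs
  rot[10] = nssotlnmqp$oqptutnrso
  rot[11] = ssotlnmqp$oqptutnrson
  rot[12] = sotlnmqp$oqptutnrsons
  rot[13] = otlnmqp$oqptutnrsonss
  rot[14] = tlnmqp$oqptutnrsonsso
  rot[15] = lnmqp$oqptutnrsonssot
  rot[16] = nmqp$oqptutnrsonssotl
  rot[17] = mqp$oqptutnrsonssotln
  rot[18] = qp$oqptutnrsonssotlnm
  rot[19] = p$oqptutnrsonssotlnmq
  rot[20] = $oqptutnrsonssotlnmqp
Sorted (with $ < everything):
  sorted[0] = $oqptutnrsonssotlnmqp  (last char: 'p')
  sorted[1] = lnmqp$oqptutnrsonssot  (last char: 't')
  sorted[2] = mqp$oqptutnrsonssotln  (last char: 'n')
  sorted[3] = nmqp$oqptutnrsonssotl  (last char: 'l')
  sorted[4] = nrsonssotlnmqp$oqptut  (last char: 't')
  sorted[5] = nssotlnmqp$oqptutnrso  (last char: 'o')
  sorted[6] = onssotlnmqp$oqptutnrs  (last char: 's')
  sorted[7] = oqptutnrsonssotlnmqp$  (last char: '$')
  sorted[8] = otlnmqp$oqptutnrsonss  (last char: 's')
  sorted[9] = p$oqptutnrsonssotlnmq  (last char: 'q')
  sorted[10] = ptutnrsonssotlnmqp$oq  (last char: 'q')
  sorted[11] = qp$oqptutnrsonssotlnm  (last char: 'm')
  sorted[12] = qptutnrsonssotlnmqp$o  (last char: 'o')
  sorted[13] = rsonssotlnmqp$oqptutn  (last char: 'n')
  sorted[14] = sonssotlnmqp$oqptutnr  (last char: 'r')
  sorted[15] = sotlnmqp$oqptutnrsons  (last char: 's')
  sorted[16] = ssotlnmqp$oqptutnrson  (last char: 'n')
  sorted[17] = tlnmqp$oqptutnrsonsso  (last char: 'o')
  sorted[18] = tnrsonssotlnmqp$oqptu  (last char: 'u')
  sorted[19] = tutnrsonssotlnmqp$oqp  (last char: 'p')
  sorted[20] = utnrsonssotlnmqp$oqpt  (last char: 't')
Last column: ptnltos$sqqmonrsnoupt
Original string S is at sorted index 7

Answer: ptnltos$sqqmonrsnoupt
7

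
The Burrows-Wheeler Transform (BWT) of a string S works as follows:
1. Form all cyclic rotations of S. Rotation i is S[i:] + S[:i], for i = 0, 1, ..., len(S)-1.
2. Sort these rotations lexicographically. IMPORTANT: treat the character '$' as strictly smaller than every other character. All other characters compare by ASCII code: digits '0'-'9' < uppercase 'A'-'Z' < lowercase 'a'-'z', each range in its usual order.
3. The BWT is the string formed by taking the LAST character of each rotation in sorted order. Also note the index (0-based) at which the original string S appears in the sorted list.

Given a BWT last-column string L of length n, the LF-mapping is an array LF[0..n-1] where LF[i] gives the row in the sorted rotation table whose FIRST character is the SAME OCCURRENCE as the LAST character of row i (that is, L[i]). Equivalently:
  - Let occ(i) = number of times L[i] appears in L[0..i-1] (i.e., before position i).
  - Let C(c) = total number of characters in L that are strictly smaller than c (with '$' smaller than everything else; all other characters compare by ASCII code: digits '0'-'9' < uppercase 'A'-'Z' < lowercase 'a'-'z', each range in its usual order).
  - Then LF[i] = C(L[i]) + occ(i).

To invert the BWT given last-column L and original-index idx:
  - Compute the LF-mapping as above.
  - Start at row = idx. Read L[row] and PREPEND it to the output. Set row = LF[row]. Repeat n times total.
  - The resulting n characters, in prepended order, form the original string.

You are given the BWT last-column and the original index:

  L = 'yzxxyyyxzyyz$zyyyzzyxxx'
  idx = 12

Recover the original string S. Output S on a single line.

LF mapping: 7 17 1 2 8 9 10 3 18 11 12 19 0 20 13 14 15 21 22 16 4 5 6
Walk LF starting at row 12, prepending L[row]:
  step 1: row=12, L[12]='$', prepend. Next row=LF[12]=0
  step 2: row=0, L[0]='y', prepend. Next row=LF[0]=7
  step 3: row=7, L[7]='x', prepend. Next row=LF[7]=3
  step 4: row=3, L[3]='x', prepend. Next row=LF[3]=2
  step 5: row=2, L[2]='x', prepend. Next row=LF[2]=1
  step 6: row=1, L[1]='z', prepend. Next row=LF[1]=17
  step 7: row=17, L[17]='z', prepend. Next row=LF[17]=21
  step 8: row=21, L[21]='x', prepend. Next row=LF[21]=5
  step 9: row=5, L[5]='y', prepend. Next row=LF[5]=9
  step 10: row=9, L[9]='y', prepend. Next row=LF[9]=11
  step 11: row=11, L[11]='z', prepend. Next row=LF[11]=19
  step 12: row=19, L[19]='y', prepend. Next row=LF[19]=16
  step 13: row=16, L[16]='y', prepend. Next row=LF[16]=15
  step 14: row=15, L[15]='y', prepend. Next row=LF[15]=14
  step 15: row=14, L[14]='y', prepend. Next row=LF[14]=13
  step 16: row=13, L[13]='z', prepend. Next row=LF[13]=20
  step 17: row=20, L[20]='x', prepend. Next row=LF[20]=4
  step 18: row=4, L[4]='y', prepend. Next row=LF[4]=8
  step 19: row=8, L[8]='z', prepend. Next row=LF[8]=18
  step 20: row=18, L[18]='z', prepend. Next row=LF[18]=22
  step 21: row=22, L[22]='x', prepend. Next row=LF[22]=6
  step 22: row=6, L[6]='y', prepend. Next row=LF[6]=10
  step 23: row=10, L[10]='y', prepend. Next row=LF[10]=12
Reversed output: yyxzzyxzyyyyzyyxzzxxxy$

Answer: yyxzzyxzyyyyzyyxzzxxxy$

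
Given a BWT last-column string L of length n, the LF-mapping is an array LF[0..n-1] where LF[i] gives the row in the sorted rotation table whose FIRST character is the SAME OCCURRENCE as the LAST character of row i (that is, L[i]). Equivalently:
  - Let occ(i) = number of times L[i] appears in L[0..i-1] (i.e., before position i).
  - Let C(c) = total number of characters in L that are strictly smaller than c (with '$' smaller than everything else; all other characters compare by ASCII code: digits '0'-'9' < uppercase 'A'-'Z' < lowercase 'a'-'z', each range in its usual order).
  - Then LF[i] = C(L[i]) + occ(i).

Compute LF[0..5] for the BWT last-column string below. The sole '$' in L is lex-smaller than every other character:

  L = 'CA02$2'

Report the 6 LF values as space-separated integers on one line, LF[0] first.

Char counts: '$':1, '0':1, '2':2, 'A':1, 'C':1
C (first-col start): C('$')=0, C('0')=1, C('2')=2, C('A')=4, C('C')=5
L[0]='C': occ=0, LF[0]=C('C')+0=5+0=5
L[1]='A': occ=0, LF[1]=C('A')+0=4+0=4
L[2]='0': occ=0, LF[2]=C('0')+0=1+0=1
L[3]='2': occ=0, LF[3]=C('2')+0=2+0=2
L[4]='$': occ=0, LF[4]=C('$')+0=0+0=0
L[5]='2': occ=1, LF[5]=C('2')+1=2+1=3

Answer: 5 4 1 2 0 3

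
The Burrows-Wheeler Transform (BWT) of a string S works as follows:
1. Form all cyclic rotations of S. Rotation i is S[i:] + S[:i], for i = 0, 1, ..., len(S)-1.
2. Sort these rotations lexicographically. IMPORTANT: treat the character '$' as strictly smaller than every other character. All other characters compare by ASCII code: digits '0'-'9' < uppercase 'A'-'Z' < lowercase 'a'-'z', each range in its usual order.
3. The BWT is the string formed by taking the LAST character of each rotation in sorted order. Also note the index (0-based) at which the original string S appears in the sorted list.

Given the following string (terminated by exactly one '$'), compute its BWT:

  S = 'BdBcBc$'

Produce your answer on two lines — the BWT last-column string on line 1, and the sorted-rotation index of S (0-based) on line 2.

All 7 rotations (rotation i = S[i:]+S[:i]):
  rot[0] = BdBcBc$
  rot[1] = dBcBc$B
  rot[2] = BcBc$Bd
  rot[3] = cBc$BdB
  rot[4] = Bc$BdBc
  rot[5] = c$BdBcB
  rot[6] = $BdBcBc
Sorted (with $ < everything):
  sorted[0] = $BdBcBc  (last char: 'c')
  sorted[1] = Bc$BdBc  (last char: 'c')
  sorted[2] = BcBc$Bd  (last char: 'd')
  sorted[3] = BdBcBc$  (last char: '$')
  sorted[4] = c$BdBcB  (last char: 'B')
  sorted[5] = cBc$BdB  (last char: 'B')
  sorted[6] = dBcBc$B  (last char: 'B')
Last column: ccd$BBB
Original string S is at sorted index 3

Answer: ccd$BBB
3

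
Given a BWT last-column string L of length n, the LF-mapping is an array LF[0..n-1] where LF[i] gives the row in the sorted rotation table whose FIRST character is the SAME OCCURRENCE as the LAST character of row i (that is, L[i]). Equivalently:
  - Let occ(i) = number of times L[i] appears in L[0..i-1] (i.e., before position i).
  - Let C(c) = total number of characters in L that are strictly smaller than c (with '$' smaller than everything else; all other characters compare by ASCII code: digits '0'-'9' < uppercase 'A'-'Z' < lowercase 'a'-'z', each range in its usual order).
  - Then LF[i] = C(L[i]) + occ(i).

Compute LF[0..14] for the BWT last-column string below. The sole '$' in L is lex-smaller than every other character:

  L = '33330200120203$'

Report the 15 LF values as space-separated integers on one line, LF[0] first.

Char counts: '$':1, '0':5, '1':1, '2':3, '3':5
C (first-col start): C('$')=0, C('0')=1, C('1')=6, C('2')=7, C('3')=10
L[0]='3': occ=0, LF[0]=C('3')+0=10+0=10
L[1]='3': occ=1, LF[1]=C('3')+1=10+1=11
L[2]='3': occ=2, LF[2]=C('3')+2=10+2=12
L[3]='3': occ=3, LF[3]=C('3')+3=10+3=13
L[4]='0': occ=0, LF[4]=C('0')+0=1+0=1
L[5]='2': occ=0, LF[5]=C('2')+0=7+0=7
L[6]='0': occ=1, LF[6]=C('0')+1=1+1=2
L[7]='0': occ=2, LF[7]=C('0')+2=1+2=3
L[8]='1': occ=0, LF[8]=C('1')+0=6+0=6
L[9]='2': occ=1, LF[9]=C('2')+1=7+1=8
L[10]='0': occ=3, LF[10]=C('0')+3=1+3=4
L[11]='2': occ=2, LF[11]=C('2')+2=7+2=9
L[12]='0': occ=4, LF[12]=C('0')+4=1+4=5
L[13]='3': occ=4, LF[13]=C('3')+4=10+4=14
L[14]='$': occ=0, LF[14]=C('$')+0=0+0=0

Answer: 10 11 12 13 1 7 2 3 6 8 4 9 5 14 0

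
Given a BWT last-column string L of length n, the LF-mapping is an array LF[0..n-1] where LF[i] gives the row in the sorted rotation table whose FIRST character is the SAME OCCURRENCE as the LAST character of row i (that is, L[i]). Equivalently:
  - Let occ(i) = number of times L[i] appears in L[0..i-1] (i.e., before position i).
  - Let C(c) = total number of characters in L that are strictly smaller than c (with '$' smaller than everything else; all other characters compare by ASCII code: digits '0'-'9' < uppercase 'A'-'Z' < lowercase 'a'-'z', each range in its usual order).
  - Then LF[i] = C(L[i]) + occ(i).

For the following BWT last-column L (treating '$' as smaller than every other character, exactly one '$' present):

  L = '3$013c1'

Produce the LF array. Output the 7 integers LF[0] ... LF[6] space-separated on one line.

Answer: 4 0 1 2 5 6 3

Derivation:
Char counts: '$':1, '0':1, '1':2, '3':2, 'c':1
C (first-col start): C('$')=0, C('0')=1, C('1')=2, C('3')=4, C('c')=6
L[0]='3': occ=0, LF[0]=C('3')+0=4+0=4
L[1]='$': occ=0, LF[1]=C('$')+0=0+0=0
L[2]='0': occ=0, LF[2]=C('0')+0=1+0=1
L[3]='1': occ=0, LF[3]=C('1')+0=2+0=2
L[4]='3': occ=1, LF[4]=C('3')+1=4+1=5
L[5]='c': occ=0, LF[5]=C('c')+0=6+0=6
L[6]='1': occ=1, LF[6]=C('1')+1=2+1=3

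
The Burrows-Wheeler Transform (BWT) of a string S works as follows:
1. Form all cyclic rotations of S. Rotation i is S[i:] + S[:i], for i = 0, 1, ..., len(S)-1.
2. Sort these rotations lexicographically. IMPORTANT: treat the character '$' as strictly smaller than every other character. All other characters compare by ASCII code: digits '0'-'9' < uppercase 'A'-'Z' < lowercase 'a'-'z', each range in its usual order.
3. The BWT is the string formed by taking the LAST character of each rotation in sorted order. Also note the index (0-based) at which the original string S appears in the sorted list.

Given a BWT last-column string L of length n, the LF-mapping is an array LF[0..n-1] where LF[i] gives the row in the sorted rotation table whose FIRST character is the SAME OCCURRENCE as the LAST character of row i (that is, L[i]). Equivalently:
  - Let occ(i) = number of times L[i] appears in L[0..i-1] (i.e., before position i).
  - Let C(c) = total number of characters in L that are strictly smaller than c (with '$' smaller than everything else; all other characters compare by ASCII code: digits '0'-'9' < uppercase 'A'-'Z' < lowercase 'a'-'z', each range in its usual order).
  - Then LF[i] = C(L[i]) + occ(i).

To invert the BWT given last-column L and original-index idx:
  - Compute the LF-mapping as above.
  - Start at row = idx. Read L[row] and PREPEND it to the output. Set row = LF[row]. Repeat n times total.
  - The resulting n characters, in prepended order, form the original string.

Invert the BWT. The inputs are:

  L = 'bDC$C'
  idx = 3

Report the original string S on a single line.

Answer: DCCb$

Derivation:
LF mapping: 4 3 1 0 2
Walk LF starting at row 3, prepending L[row]:
  step 1: row=3, L[3]='$', prepend. Next row=LF[3]=0
  step 2: row=0, L[0]='b', prepend. Next row=LF[0]=4
  step 3: row=4, L[4]='C', prepend. Next row=LF[4]=2
  step 4: row=2, L[2]='C', prepend. Next row=LF[2]=1
  step 5: row=1, L[1]='D', prepend. Next row=LF[1]=3
Reversed output: DCCb$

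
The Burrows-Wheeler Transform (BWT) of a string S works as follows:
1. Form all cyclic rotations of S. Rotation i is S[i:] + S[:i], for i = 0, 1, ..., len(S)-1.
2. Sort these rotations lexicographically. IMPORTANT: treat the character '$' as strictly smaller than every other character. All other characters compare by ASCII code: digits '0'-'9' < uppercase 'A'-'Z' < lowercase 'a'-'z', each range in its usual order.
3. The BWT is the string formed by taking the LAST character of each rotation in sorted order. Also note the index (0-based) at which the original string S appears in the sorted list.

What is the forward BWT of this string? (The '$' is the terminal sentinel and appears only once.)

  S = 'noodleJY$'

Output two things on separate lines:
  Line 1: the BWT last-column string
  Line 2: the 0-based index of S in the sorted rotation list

Answer: YeJold$on
6

Derivation:
All 9 rotations (rotation i = S[i:]+S[:i]):
  rot[0] = noodleJY$
  rot[1] = oodleJY$n
  rot[2] = odleJY$no
  rot[3] = dleJY$noo
  rot[4] = leJY$nood
  rot[5] = eJY$noodl
  rot[6] = JY$noodle
  rot[7] = Y$noodleJ
  rot[8] = $noodleJY
Sorted (with $ < everything):
  sorted[0] = $noodleJY  (last char: 'Y')
  sorted[1] = JY$noodle  (last char: 'e')
  sorted[2] = Y$noodleJ  (last char: 'J')
  sorted[3] = dleJY$noo  (last char: 'o')
  sorted[4] = eJY$noodl  (last char: 'l')
  sorted[5] = leJY$nood  (last char: 'd')
  sorted[6] = noodleJY$  (last char: '$')
  sorted[7] = odleJY$no  (last char: 'o')
  sorted[8] = oodleJY$n  (last char: 'n')
Last column: YeJold$on
Original string S is at sorted index 6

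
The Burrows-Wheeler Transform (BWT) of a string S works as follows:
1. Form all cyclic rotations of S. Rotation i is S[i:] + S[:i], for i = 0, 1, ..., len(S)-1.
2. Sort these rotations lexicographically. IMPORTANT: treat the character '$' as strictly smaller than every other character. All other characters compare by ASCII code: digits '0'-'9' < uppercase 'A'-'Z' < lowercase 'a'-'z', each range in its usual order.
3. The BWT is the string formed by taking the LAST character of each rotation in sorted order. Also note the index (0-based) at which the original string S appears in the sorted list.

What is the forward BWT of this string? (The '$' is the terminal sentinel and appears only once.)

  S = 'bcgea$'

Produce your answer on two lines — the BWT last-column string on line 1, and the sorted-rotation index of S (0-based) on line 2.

Answer: ae$bgc
2

Derivation:
All 6 rotations (rotation i = S[i:]+S[:i]):
  rot[0] = bcgea$
  rot[1] = cgea$b
  rot[2] = gea$bc
  rot[3] = ea$bcg
  rot[4] = a$bcge
  rot[5] = $bcgea
Sorted (with $ < everything):
  sorted[0] = $bcgea  (last char: 'a')
  sorted[1] = a$bcge  (last char: 'e')
  sorted[2] = bcgea$  (last char: '$')
  sorted[3] = cgea$b  (last char: 'b')
  sorted[4] = ea$bcg  (last char: 'g')
  sorted[5] = gea$bc  (last char: 'c')
Last column: ae$bgc
Original string S is at sorted index 2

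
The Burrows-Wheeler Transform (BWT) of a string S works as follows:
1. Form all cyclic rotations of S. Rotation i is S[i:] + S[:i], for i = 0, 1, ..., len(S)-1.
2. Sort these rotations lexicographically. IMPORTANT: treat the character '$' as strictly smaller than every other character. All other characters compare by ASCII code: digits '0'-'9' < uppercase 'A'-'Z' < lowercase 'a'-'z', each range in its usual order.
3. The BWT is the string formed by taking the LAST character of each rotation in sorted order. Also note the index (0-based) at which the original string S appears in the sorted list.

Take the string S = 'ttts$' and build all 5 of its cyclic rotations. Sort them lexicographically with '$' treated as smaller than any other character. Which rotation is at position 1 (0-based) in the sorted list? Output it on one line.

Answer: s$ttt

Derivation:
All 5 rotations (rotation i = S[i:]+S[:i]):
  rot[0] = ttts$
  rot[1] = tts$t
  rot[2] = ts$tt
  rot[3] = s$ttt
  rot[4] = $ttts
Sorted (with $ < everything):
  sorted[0] = $ttts
  sorted[1] = s$ttt
  sorted[2] = ts$tt
  sorted[3] = tts$t
  sorted[4] = ttts$
sorted[1] = s$ttt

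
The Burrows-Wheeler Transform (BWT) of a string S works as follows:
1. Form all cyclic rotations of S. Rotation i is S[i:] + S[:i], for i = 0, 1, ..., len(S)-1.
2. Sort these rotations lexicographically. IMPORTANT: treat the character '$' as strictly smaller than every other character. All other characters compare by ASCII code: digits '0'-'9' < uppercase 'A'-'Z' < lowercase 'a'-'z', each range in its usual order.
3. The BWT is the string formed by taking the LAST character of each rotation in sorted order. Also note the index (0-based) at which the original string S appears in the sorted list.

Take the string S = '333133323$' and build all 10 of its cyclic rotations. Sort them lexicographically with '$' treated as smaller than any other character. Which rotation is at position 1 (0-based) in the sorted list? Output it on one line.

All 10 rotations (rotation i = S[i:]+S[:i]):
  rot[0] = 333133323$
  rot[1] = 33133323$3
  rot[2] = 3133323$33
  rot[3] = 133323$333
  rot[4] = 33323$3331
  rot[5] = 3323$33313
  rot[6] = 323$333133
  rot[7] = 23$3331333
  rot[8] = 3$33313332
  rot[9] = $333133323
Sorted (with $ < everything):
  sorted[0] = $333133323
  sorted[1] = 133323$333
  sorted[2] = 23$3331333
  sorted[3] = 3$33313332
  sorted[4] = 3133323$33
  sorted[5] = 323$333133
  sorted[6] = 33133323$3
  sorted[7] = 3323$33313
  sorted[8] = 333133323$
  sorted[9] = 33323$3331
sorted[1] = 133323$333

Answer: 133323$333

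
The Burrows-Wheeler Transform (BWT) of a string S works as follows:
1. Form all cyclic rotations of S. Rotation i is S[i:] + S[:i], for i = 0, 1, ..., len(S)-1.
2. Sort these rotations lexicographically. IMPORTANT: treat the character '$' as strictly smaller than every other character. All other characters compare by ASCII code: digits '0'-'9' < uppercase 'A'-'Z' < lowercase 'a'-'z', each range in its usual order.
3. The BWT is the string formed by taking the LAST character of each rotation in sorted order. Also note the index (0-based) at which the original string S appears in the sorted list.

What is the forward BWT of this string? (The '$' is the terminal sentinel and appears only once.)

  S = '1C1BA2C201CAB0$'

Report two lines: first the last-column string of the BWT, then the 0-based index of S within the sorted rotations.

Answer: 0B2C$0CABCA1121
4

Derivation:
All 15 rotations (rotation i = S[i:]+S[:i]):
  rot[0] = 1C1BA2C201CAB0$
  rot[1] = C1BA2C201CAB0$1
  rot[2] = 1BA2C201CAB0$1C
  rot[3] = BA2C201CAB0$1C1
  rot[4] = A2C201CAB0$1C1B
  rot[5] = 2C201CAB0$1C1BA
  rot[6] = C201CAB0$1C1BA2
  rot[7] = 201CAB0$1C1BA2C
  rot[8] = 01CAB0$1C1BA2C2
  rot[9] = 1CAB0$1C1BA2C20
  rot[10] = CAB0$1C1BA2C201
  rot[11] = AB0$1C1BA2C201C
  rot[12] = B0$1C1BA2C201CA
  rot[13] = 0$1C1BA2C201CAB
  rot[14] = $1C1BA2C201CAB0
Sorted (with $ < everything):
  sorted[0] = $1C1BA2C201CAB0  (last char: '0')
  sorted[1] = 0$1C1BA2C201CAB  (last char: 'B')
  sorted[2] = 01CAB0$1C1BA2C2  (last char: '2')
  sorted[3] = 1BA2C201CAB0$1C  (last char: 'C')
  sorted[4] = 1C1BA2C201CAB0$  (last char: '$')
  sorted[5] = 1CAB0$1C1BA2C20  (last char: '0')
  sorted[6] = 201CAB0$1C1BA2C  (last char: 'C')
  sorted[7] = 2C201CAB0$1C1BA  (last char: 'A')
  sorted[8] = A2C201CAB0$1C1B  (last char: 'B')
  sorted[9] = AB0$1C1BA2C201C  (last char: 'C')
  sorted[10] = B0$1C1BA2C201CA  (last char: 'A')
  sorted[11] = BA2C201CAB0$1C1  (last char: '1')
  sorted[12] = C1BA2C201CAB0$1  (last char: '1')
  sorted[13] = C201CAB0$1C1BA2  (last char: '2')
  sorted[14] = CAB0$1C1BA2C201  (last char: '1')
Last column: 0B2C$0CABCA1121
Original string S is at sorted index 4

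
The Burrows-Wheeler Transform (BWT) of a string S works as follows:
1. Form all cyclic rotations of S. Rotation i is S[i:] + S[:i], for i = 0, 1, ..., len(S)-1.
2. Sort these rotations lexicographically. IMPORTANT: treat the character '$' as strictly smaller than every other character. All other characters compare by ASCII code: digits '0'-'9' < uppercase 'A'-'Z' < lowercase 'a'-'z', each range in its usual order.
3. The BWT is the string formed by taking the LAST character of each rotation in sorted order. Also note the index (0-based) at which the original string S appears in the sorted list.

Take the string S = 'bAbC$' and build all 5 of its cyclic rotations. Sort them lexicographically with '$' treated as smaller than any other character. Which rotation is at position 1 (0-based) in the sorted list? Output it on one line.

Answer: AbC$b

Derivation:
All 5 rotations (rotation i = S[i:]+S[:i]):
  rot[0] = bAbC$
  rot[1] = AbC$b
  rot[2] = bC$bA
  rot[3] = C$bAb
  rot[4] = $bAbC
Sorted (with $ < everything):
  sorted[0] = $bAbC
  sorted[1] = AbC$b
  sorted[2] = C$bAb
  sorted[3] = bAbC$
  sorted[4] = bC$bA
sorted[1] = AbC$b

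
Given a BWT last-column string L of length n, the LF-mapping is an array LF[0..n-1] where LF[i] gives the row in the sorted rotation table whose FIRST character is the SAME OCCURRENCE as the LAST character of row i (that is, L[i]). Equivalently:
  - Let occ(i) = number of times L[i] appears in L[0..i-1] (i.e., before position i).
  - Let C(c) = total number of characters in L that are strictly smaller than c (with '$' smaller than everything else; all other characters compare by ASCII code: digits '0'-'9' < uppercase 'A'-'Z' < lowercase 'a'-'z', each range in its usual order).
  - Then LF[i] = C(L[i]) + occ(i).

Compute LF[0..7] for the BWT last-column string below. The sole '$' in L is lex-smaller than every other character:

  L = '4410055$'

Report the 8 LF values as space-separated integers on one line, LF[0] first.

Answer: 4 5 3 1 2 6 7 0

Derivation:
Char counts: '$':1, '0':2, '1':1, '4':2, '5':2
C (first-col start): C('$')=0, C('0')=1, C('1')=3, C('4')=4, C('5')=6
L[0]='4': occ=0, LF[0]=C('4')+0=4+0=4
L[1]='4': occ=1, LF[1]=C('4')+1=4+1=5
L[2]='1': occ=0, LF[2]=C('1')+0=3+0=3
L[3]='0': occ=0, LF[3]=C('0')+0=1+0=1
L[4]='0': occ=1, LF[4]=C('0')+1=1+1=2
L[5]='5': occ=0, LF[5]=C('5')+0=6+0=6
L[6]='5': occ=1, LF[6]=C('5')+1=6+1=7
L[7]='$': occ=0, LF[7]=C('$')+0=0+0=0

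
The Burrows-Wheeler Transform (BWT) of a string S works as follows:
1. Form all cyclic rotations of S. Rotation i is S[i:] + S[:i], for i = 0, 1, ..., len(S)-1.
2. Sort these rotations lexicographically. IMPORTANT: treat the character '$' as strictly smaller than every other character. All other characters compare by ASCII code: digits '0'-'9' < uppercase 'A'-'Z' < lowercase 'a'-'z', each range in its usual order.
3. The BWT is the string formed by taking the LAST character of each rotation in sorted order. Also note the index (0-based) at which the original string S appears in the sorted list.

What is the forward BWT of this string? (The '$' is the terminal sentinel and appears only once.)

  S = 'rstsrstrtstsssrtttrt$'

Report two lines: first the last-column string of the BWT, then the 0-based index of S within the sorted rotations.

All 21 rotations (rotation i = S[i:]+S[:i]):
  rot[0] = rstsrstrtstsssrtttrt$
  rot[1] = stsrstrtstsssrtttrt$r
  rot[2] = tsrstrtstsssrtttrt$rs
  rot[3] = srstrtstsssrtttrt$rst
  rot[4] = rstrtstsssrtttrt$rsts
  rot[5] = strtstsssrtttrt$rstsr
  rot[6] = trtstsssrtttrt$rstsrs
  rot[7] = rtstsssrtttrt$rstsrst
  rot[8] = tstsssrtttrt$rstsrstr
  rot[9] = stsssrtttrt$rstsrstrt
  rot[10] = tsssrtttrt$rstsrstrts
  rot[11] = sssrtttrt$rstsrstrtst
  rot[12] = ssrtttrt$rstsrstrtsts
  rot[13] = srtttrt$rstsrstrtstss
  rot[14] = rtttrt$rstsrstrtstsss
  rot[15] = tttrt$rstsrstrtstsssr
  rot[16] = ttrt$rstsrstrtstsssrt
  rot[17] = trt$rstsrstrtstsssrtt
  rot[18] = rt$rstsrstrtstsssrttt
  rot[19] = t$rstsrstrtstsssrtttr
  rot[20] = $rstsrstrtstsssrtttrt
Sorted (with $ < everything):
  sorted[0] = $rstsrstrtstsssrtttrt  (last char: 't')
  sorted[1] = rstrtstsssrtttrt$rsts  (last char: 's')
  sorted[2] = rstsrstrtstsssrtttrt$  (last char: '$')
  sorted[3] = rt$rstsrstrtstsssrttt  (last char: 't')
  sorted[4] = rtstsssrtttrt$rstsrst  (last char: 't')
  sorted[5] = rtttrt$rstsrstrtstsss  (last char: 's')
  sorted[6] = srstrtstsssrtttrt$rst  (last char: 't')
  sorted[7] = srtttrt$rstsrstrtstss  (last char: 's')
  sorted[8] = ssrtttrt$rstsrstrtsts  (last char: 's')
  sorted[9] = sssrtttrt$rstsrstrtst  (last char: 't')
  sorted[10] = strtstsssrtttrt$rstsr  (last char: 'r')
  sorted[11] = stsrstrtstsssrtttrt$r  (last char: 'r')
  sorted[12] = stsssrtttrt$rstsrstrt  (last char: 't')
  sorted[13] = t$rstsrstrtstsssrtttr  (last char: 'r')
  sorted[14] = trt$rstsrstrtstsssrtt  (last char: 't')
  sorted[15] = trtstsssrtttrt$rstsrs  (last char: 's')
  sorted[16] = tsrstrtstsssrtttrt$rs  (last char: 's')
  sorted[17] = tsssrtttrt$rstsrstrts  (last char: 's')
  sorted[18] = tstsssrtttrt$rstsrstr  (last char: 'r')
  sorted[19] = ttrt$rstsrstrtstsssrt  (last char: 't')
  sorted[20] = tttrt$rstsrstrtstsssr  (last char: 'r')
Last column: ts$ttstsstrrtrtsssrtr
Original string S is at sorted index 2

Answer: ts$ttstsstrrtrtsssrtr
2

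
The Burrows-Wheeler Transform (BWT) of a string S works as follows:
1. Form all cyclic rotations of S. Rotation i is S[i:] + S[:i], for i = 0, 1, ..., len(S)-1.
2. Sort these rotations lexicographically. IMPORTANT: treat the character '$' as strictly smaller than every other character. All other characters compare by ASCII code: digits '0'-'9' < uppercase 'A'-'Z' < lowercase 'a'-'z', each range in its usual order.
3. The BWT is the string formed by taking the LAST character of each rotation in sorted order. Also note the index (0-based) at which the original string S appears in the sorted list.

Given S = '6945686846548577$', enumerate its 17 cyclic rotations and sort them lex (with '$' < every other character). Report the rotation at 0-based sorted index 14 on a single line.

Answer: 8577$694568684654

Derivation:
All 17 rotations (rotation i = S[i:]+S[:i]):
  rot[0] = 6945686846548577$
  rot[1] = 945686846548577$6
  rot[2] = 45686846548577$69
  rot[3] = 5686846548577$694
  rot[4] = 686846548577$6945
  rot[5] = 86846548577$69456
  rot[6] = 6846548577$694568
  rot[7] = 846548577$6945686
  rot[8] = 46548577$69456868
  rot[9] = 6548577$694568684
  rot[10] = 548577$6945686846
  rot[11] = 48577$69456868465
  rot[12] = 8577$694568684654
  rot[13] = 577$6945686846548
  rot[14] = 77$69456868465485
  rot[15] = 7$694568684654857
  rot[16] = $6945686846548577
Sorted (with $ < everything):
  sorted[0] = $6945686846548577
  sorted[1] = 45686846548577$69
  sorted[2] = 46548577$69456868
  sorted[3] = 48577$69456868465
  sorted[4] = 548577$6945686846
  sorted[5] = 5686846548577$694
  sorted[6] = 577$6945686846548
  sorted[7] = 6548577$694568684
  sorted[8] = 6846548577$694568
  sorted[9] = 686846548577$6945
  sorted[10] = 6945686846548577$
  sorted[11] = 7$694568684654857
  sorted[12] = 77$69456868465485
  sorted[13] = 846548577$6945686
  sorted[14] = 8577$694568684654
  sorted[15] = 86846548577$69456
  sorted[16] = 945686846548577$6
sorted[14] = 8577$694568684654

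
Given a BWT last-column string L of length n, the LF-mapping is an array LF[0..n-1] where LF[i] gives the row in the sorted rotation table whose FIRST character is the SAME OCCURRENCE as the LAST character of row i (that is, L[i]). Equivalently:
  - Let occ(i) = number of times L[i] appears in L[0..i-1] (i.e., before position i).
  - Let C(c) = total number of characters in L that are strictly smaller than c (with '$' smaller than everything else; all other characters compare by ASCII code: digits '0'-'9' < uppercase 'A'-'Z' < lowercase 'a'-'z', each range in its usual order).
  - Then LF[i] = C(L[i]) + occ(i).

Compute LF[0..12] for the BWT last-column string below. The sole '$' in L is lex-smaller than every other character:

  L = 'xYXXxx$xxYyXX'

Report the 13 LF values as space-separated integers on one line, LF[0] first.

Char counts: '$':1, 'X':4, 'Y':2, 'x':5, 'y':1
C (first-col start): C('$')=0, C('X')=1, C('Y')=5, C('x')=7, C('y')=12
L[0]='x': occ=0, LF[0]=C('x')+0=7+0=7
L[1]='Y': occ=0, LF[1]=C('Y')+0=5+0=5
L[2]='X': occ=0, LF[2]=C('X')+0=1+0=1
L[3]='X': occ=1, LF[3]=C('X')+1=1+1=2
L[4]='x': occ=1, LF[4]=C('x')+1=7+1=8
L[5]='x': occ=2, LF[5]=C('x')+2=7+2=9
L[6]='$': occ=0, LF[6]=C('$')+0=0+0=0
L[7]='x': occ=3, LF[7]=C('x')+3=7+3=10
L[8]='x': occ=4, LF[8]=C('x')+4=7+4=11
L[9]='Y': occ=1, LF[9]=C('Y')+1=5+1=6
L[10]='y': occ=0, LF[10]=C('y')+0=12+0=12
L[11]='X': occ=2, LF[11]=C('X')+2=1+2=3
L[12]='X': occ=3, LF[12]=C('X')+3=1+3=4

Answer: 7 5 1 2 8 9 0 10 11 6 12 3 4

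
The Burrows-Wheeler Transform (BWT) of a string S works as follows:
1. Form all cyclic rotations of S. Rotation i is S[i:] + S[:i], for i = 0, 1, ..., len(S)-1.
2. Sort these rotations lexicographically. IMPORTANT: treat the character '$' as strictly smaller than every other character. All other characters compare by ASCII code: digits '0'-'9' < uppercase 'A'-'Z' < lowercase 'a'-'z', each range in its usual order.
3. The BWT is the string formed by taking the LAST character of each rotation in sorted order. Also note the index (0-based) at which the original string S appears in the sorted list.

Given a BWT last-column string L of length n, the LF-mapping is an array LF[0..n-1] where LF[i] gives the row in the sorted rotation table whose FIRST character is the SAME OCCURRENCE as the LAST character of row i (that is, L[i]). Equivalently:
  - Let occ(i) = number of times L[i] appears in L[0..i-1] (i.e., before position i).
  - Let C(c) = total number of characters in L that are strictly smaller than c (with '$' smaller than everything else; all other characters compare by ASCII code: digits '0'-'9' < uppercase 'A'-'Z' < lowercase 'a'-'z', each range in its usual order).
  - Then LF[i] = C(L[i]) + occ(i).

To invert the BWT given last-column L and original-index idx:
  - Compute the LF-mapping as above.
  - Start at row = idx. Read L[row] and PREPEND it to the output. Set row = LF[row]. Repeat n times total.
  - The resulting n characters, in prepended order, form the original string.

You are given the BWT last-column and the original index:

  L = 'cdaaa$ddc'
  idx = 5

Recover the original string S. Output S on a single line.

Answer: cdddaaac$

Derivation:
LF mapping: 4 6 1 2 3 0 7 8 5
Walk LF starting at row 5, prepending L[row]:
  step 1: row=5, L[5]='$', prepend. Next row=LF[5]=0
  step 2: row=0, L[0]='c', prepend. Next row=LF[0]=4
  step 3: row=4, L[4]='a', prepend. Next row=LF[4]=3
  step 4: row=3, L[3]='a', prepend. Next row=LF[3]=2
  step 5: row=2, L[2]='a', prepend. Next row=LF[2]=1
  step 6: row=1, L[1]='d', prepend. Next row=LF[1]=6
  step 7: row=6, L[6]='d', prepend. Next row=LF[6]=7
  step 8: row=7, L[7]='d', prepend. Next row=LF[7]=8
  step 9: row=8, L[8]='c', prepend. Next row=LF[8]=5
Reversed output: cdddaaac$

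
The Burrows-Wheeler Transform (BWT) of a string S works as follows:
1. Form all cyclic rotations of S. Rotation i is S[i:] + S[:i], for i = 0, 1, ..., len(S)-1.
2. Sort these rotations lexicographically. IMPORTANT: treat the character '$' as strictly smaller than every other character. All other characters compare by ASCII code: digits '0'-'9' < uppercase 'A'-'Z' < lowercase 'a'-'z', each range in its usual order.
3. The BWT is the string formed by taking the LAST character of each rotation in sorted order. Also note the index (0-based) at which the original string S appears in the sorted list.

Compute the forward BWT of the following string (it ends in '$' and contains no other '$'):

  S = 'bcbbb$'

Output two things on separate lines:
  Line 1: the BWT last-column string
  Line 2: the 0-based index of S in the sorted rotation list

Answer: bbbc$b
4

Derivation:
All 6 rotations (rotation i = S[i:]+S[:i]):
  rot[0] = bcbbb$
  rot[1] = cbbb$b
  rot[2] = bbb$bc
  rot[3] = bb$bcb
  rot[4] = b$bcbb
  rot[5] = $bcbbb
Sorted (with $ < everything):
  sorted[0] = $bcbbb  (last char: 'b')
  sorted[1] = b$bcbb  (last char: 'b')
  sorted[2] = bb$bcb  (last char: 'b')
  sorted[3] = bbb$bc  (last char: 'c')
  sorted[4] = bcbbb$  (last char: '$')
  sorted[5] = cbbb$b  (last char: 'b')
Last column: bbbc$b
Original string S is at sorted index 4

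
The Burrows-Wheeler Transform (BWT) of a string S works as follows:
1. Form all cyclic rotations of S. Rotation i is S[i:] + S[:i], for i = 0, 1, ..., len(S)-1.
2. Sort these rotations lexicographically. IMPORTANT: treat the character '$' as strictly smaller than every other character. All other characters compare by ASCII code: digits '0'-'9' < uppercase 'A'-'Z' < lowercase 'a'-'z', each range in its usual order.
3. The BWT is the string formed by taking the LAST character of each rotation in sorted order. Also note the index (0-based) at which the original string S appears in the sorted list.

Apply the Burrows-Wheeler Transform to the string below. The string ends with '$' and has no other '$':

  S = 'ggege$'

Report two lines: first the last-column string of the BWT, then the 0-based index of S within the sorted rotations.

Answer: eggeg$
5

Derivation:
All 6 rotations (rotation i = S[i:]+S[:i]):
  rot[0] = ggege$
  rot[1] = gege$g
  rot[2] = ege$gg
  rot[3] = ge$gge
  rot[4] = e$ggeg
  rot[5] = $ggege
Sorted (with $ < everything):
  sorted[0] = $ggege  (last char: 'e')
  sorted[1] = e$ggeg  (last char: 'g')
  sorted[2] = ege$gg  (last char: 'g')
  sorted[3] = ge$gge  (last char: 'e')
  sorted[4] = gege$g  (last char: 'g')
  sorted[5] = ggege$  (last char: '$')
Last column: eggeg$
Original string S is at sorted index 5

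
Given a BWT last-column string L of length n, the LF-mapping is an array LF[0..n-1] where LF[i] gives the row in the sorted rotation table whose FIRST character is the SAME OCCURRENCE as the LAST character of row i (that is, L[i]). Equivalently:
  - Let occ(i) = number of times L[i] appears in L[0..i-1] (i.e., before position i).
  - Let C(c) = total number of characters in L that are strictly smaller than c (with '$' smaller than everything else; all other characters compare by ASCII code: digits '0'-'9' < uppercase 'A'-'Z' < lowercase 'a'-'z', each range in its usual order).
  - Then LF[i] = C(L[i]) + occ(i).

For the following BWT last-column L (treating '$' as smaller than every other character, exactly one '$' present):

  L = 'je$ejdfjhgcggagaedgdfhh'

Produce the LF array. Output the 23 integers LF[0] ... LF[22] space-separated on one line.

Char counts: '$':1, 'a':2, 'c':1, 'd':3, 'e':3, 'f':2, 'g':5, 'h':3, 'j':3
C (first-col start): C('$')=0, C('a')=1, C('c')=3, C('d')=4, C('e')=7, C('f')=10, C('g')=12, C('h')=17, C('j')=20
L[0]='j': occ=0, LF[0]=C('j')+0=20+0=20
L[1]='e': occ=0, LF[1]=C('e')+0=7+0=7
L[2]='$': occ=0, LF[2]=C('$')+0=0+0=0
L[3]='e': occ=1, LF[3]=C('e')+1=7+1=8
L[4]='j': occ=1, LF[4]=C('j')+1=20+1=21
L[5]='d': occ=0, LF[5]=C('d')+0=4+0=4
L[6]='f': occ=0, LF[6]=C('f')+0=10+0=10
L[7]='j': occ=2, LF[7]=C('j')+2=20+2=22
L[8]='h': occ=0, LF[8]=C('h')+0=17+0=17
L[9]='g': occ=0, LF[9]=C('g')+0=12+0=12
L[10]='c': occ=0, LF[10]=C('c')+0=3+0=3
L[11]='g': occ=1, LF[11]=C('g')+1=12+1=13
L[12]='g': occ=2, LF[12]=C('g')+2=12+2=14
L[13]='a': occ=0, LF[13]=C('a')+0=1+0=1
L[14]='g': occ=3, LF[14]=C('g')+3=12+3=15
L[15]='a': occ=1, LF[15]=C('a')+1=1+1=2
L[16]='e': occ=2, LF[16]=C('e')+2=7+2=9
L[17]='d': occ=1, LF[17]=C('d')+1=4+1=5
L[18]='g': occ=4, LF[18]=C('g')+4=12+4=16
L[19]='d': occ=2, LF[19]=C('d')+2=4+2=6
L[20]='f': occ=1, LF[20]=C('f')+1=10+1=11
L[21]='h': occ=1, LF[21]=C('h')+1=17+1=18
L[22]='h': occ=2, LF[22]=C('h')+2=17+2=19

Answer: 20 7 0 8 21 4 10 22 17 12 3 13 14 1 15 2 9 5 16 6 11 18 19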